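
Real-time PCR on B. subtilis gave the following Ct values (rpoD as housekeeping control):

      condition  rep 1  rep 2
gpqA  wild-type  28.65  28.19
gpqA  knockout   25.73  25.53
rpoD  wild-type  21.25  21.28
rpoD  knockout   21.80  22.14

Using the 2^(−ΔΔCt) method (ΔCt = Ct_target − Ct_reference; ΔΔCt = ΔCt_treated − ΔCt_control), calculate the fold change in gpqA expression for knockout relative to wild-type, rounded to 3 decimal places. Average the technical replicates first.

Mean Ct: gpqA wild-type 28.420; gpqA knockout 25.630; rpoD wild-type 21.265; rpoD knockout 21.970
ΔCt(wild-type) = 28.420 − 21.265 = 7.155
ΔCt(knockout) = 25.630 − 21.970 = 3.660
ΔΔCt = 3.660 − 7.155 = -3.495
Fold change = 2^(−(-3.495)) = 2^3.495 = 11.2746

11.275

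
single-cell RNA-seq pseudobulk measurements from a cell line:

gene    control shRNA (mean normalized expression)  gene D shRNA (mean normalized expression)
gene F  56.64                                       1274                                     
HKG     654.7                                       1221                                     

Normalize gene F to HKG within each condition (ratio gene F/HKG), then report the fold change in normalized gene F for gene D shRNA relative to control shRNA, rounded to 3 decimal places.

12.061

gene F/HKG (control shRNA) = 56.64 / 654.7 = 0.086513
gene F/HKG (gene D shRNA) = 1274 / 1221 = 1.0434
Fold change = 1.0434 / 0.086513 = 12.0607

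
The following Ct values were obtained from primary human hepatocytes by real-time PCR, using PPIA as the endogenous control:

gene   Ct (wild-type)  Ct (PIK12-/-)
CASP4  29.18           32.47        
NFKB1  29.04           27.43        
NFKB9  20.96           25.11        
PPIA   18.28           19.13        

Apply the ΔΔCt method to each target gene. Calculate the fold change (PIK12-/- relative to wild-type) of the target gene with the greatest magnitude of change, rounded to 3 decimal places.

CASP4: ΔΔCt = (32.47−19.13) − (29.18−18.28) = 13.34 − 10.90 = 2.44; fold change = 2^-2.44 = 0.184
NFKB1: ΔΔCt = (27.43−19.13) − (29.04−18.28) = 8.30 − 10.76 = -2.46; fold change = 2^2.46 = 5.502
NFKB9: ΔΔCt = (25.11−19.13) − (20.96−18.28) = 5.98 − 2.68 = 3.30; fold change = 2^-3.30 = 0.102
NFKB9 has the largest |ΔΔCt| = 3.30.

0.102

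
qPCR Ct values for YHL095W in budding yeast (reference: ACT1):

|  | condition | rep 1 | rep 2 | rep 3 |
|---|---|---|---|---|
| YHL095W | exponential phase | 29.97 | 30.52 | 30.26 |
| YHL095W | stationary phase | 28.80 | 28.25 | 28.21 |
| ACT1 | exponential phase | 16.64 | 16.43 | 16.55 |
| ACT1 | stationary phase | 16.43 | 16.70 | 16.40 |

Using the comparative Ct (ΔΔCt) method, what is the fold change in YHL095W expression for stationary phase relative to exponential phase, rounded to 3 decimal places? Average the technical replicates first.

3.482

Mean Ct: YHL095W exponential phase 30.250; YHL095W stationary phase 28.420; ACT1 exponential phase 16.540; ACT1 stationary phase 16.510
ΔCt(exponential phase) = 30.250 − 16.540 = 13.710
ΔCt(stationary phase) = 28.420 − 16.510 = 11.910
ΔΔCt = 11.910 − 13.710 = -1.800
Fold change = 2^(−(-1.800)) = 2^1.800 = 3.4822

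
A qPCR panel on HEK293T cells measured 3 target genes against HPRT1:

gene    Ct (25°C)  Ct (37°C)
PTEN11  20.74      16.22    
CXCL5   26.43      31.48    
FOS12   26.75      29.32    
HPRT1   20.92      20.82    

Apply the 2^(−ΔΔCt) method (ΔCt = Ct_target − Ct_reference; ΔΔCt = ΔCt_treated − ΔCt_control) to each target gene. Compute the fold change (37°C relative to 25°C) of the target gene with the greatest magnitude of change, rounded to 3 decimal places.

0.028

PTEN11: ΔΔCt = (16.22−20.82) − (20.74−20.92) = -4.60 − (-0.18) = -4.42; fold change = 2^4.42 = 21.407
CXCL5: ΔΔCt = (31.48−20.82) − (26.43−20.92) = 10.66 − 5.51 = 5.15; fold change = 2^-5.15 = 0.028
FOS12: ΔΔCt = (29.32−20.82) − (26.75−20.92) = 8.50 − 5.83 = 2.67; fold change = 2^-2.67 = 0.157
CXCL5 has the largest |ΔΔCt| = 5.15.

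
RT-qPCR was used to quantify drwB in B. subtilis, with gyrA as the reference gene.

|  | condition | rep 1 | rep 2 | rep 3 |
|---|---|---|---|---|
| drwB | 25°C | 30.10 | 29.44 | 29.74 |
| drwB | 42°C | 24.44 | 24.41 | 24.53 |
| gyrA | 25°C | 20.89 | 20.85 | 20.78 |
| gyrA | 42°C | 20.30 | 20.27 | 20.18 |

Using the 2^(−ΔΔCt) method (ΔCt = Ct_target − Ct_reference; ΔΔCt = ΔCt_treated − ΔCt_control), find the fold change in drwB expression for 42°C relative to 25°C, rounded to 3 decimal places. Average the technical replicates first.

Mean Ct: drwB 25°C 29.760; drwB 42°C 24.460; gyrA 25°C 20.840; gyrA 42°C 20.250
ΔCt(25°C) = 29.760 − 20.840 = 8.920
ΔCt(42°C) = 24.460 − 20.250 = 4.210
ΔΔCt = 4.210 − 8.920 = -4.710
Fold change = 2^(−(-4.710)) = 2^4.710 = 26.1729

26.173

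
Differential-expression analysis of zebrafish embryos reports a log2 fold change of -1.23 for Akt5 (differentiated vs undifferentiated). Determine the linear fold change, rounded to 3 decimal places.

0.426

Fold change = 2^(-1.23) = 0.4263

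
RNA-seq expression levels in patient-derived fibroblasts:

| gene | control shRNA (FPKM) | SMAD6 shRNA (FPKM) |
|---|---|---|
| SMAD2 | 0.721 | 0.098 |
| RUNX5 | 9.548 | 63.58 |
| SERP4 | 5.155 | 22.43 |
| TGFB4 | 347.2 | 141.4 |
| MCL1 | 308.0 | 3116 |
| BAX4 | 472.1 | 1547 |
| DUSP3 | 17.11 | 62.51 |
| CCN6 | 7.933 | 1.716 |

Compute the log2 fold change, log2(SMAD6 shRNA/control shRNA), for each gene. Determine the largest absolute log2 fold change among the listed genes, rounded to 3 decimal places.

3.339

log2(0.098/0.721) = -2.879  (SMAD2)
log2(63.58/9.548) = 2.735  (RUNX5)
log2(22.43/5.155) = 2.121  (SERP4)
log2(141.4/347.2) = -1.296  (TGFB4)
log2(3116/308.0) = 3.339  (MCL1)
log2(1547/472.1) = 1.712  (BAX4)
log2(62.51/17.11) = 1.869  (DUSP3)
log2(1.716/7.933) = -2.209  (CCN6)
The largest magnitude belongs to MCL1.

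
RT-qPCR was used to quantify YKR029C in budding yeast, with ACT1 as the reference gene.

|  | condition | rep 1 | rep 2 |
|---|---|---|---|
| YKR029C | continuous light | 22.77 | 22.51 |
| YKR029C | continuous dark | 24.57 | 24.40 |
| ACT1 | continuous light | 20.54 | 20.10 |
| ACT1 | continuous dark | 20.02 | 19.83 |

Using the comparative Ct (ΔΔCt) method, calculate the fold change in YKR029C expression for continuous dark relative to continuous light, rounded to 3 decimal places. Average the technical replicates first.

Mean Ct: YKR029C continuous light 22.640; YKR029C continuous dark 24.485; ACT1 continuous light 20.320; ACT1 continuous dark 19.925
ΔCt(continuous light) = 22.640 − 20.320 = 2.320
ΔCt(continuous dark) = 24.485 − 19.925 = 4.560
ΔΔCt = 4.560 − 2.320 = 2.240
Fold change = 2^(−2.240) = 0.2117

0.212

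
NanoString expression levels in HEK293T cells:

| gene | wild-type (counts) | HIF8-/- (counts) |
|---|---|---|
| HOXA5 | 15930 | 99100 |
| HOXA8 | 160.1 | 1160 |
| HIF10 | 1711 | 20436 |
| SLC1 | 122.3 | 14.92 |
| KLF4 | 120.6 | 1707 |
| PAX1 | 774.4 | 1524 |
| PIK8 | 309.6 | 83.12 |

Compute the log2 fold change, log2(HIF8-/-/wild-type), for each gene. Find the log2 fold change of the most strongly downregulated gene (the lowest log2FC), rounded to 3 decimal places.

log2(99100/15930) = 2.637  (HOXA5)
log2(1160/160.1) = 2.857  (HOXA8)
log2(20436/1711) = 3.578  (HIF10)
log2(14.92/122.3) = -3.035  (SLC1)
log2(1707/120.6) = 3.823  (KLF4)
log2(1524/774.4) = 0.977  (PAX1)
log2(83.12/309.6) = -1.897  (PIK8)
SLC1 is most strongly downregulated.

-3.035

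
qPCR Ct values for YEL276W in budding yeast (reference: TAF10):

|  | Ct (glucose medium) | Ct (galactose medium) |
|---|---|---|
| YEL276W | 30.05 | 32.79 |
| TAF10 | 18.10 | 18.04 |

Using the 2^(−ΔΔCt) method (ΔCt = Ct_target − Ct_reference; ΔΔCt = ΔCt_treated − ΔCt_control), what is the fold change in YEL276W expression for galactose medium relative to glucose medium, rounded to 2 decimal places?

ΔCt(glucose medium) = 30.050 − 18.100 = 11.950
ΔCt(galactose medium) = 32.790 − 18.040 = 14.750
ΔΔCt = 14.750 − 11.950 = 2.800
Fold change = 2^(−2.800) = 0.144

0.14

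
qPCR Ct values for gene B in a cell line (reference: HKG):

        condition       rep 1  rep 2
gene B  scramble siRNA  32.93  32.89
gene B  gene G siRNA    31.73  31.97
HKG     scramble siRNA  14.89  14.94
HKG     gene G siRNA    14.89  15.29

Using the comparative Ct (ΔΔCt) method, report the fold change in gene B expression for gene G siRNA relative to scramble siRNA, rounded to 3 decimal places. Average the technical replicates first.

2.354

Mean Ct: gene B scramble siRNA 32.910; gene B gene G siRNA 31.850; HKG scramble siRNA 14.915; HKG gene G siRNA 15.090
ΔCt(scramble siRNA) = 32.910 − 14.915 = 17.995
ΔCt(gene G siRNA) = 31.850 − 15.090 = 16.760
ΔΔCt = 16.760 − 17.995 = -1.235
Fold change = 2^(−(-1.235)) = 2^1.235 = 2.3538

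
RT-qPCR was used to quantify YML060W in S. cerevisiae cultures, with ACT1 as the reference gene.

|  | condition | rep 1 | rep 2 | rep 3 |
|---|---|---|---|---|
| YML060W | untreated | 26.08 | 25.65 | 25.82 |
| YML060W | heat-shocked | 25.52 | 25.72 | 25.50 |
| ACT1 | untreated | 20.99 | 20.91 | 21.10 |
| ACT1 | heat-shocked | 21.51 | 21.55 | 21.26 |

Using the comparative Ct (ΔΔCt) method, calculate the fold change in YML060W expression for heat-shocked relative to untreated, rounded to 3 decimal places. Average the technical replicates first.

Mean Ct: YML060W untreated 25.850; YML060W heat-shocked 25.580; ACT1 untreated 21.000; ACT1 heat-shocked 21.440
ΔCt(untreated) = 25.850 − 21.000 = 4.850
ΔCt(heat-shocked) = 25.580 − 21.440 = 4.140
ΔΔCt = 4.140 − 4.850 = -0.710
Fold change = 2^(−(-0.710)) = 2^0.710 = 1.6358

1.636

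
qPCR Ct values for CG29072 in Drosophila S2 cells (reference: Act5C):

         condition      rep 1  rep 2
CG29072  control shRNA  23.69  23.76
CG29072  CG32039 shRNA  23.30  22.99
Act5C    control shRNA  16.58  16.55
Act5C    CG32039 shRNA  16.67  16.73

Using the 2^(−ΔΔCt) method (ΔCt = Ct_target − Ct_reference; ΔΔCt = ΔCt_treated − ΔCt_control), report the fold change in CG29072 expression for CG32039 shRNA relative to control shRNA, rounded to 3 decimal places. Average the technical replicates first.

Mean Ct: CG29072 control shRNA 23.725; CG29072 CG32039 shRNA 23.145; Act5C control shRNA 16.565; Act5C CG32039 shRNA 16.700
ΔCt(control shRNA) = 23.725 − 16.565 = 7.160
ΔCt(CG32039 shRNA) = 23.145 − 16.700 = 6.445
ΔΔCt = 6.445 − 7.160 = -0.715
Fold change = 2^(−(-0.715)) = 2^0.715 = 1.6415

1.641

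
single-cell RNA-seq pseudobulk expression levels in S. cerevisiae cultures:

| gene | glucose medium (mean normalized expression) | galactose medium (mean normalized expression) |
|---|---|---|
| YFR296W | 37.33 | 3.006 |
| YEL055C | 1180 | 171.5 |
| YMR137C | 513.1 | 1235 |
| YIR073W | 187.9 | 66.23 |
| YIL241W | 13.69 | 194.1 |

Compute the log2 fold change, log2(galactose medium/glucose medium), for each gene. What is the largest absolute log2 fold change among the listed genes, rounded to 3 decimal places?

log2(3.006/37.33) = -3.634  (YFR296W)
log2(171.5/1180) = -2.783  (YEL055C)
log2(1235/513.1) = 1.267  (YMR137C)
log2(66.23/187.9) = -1.504  (YIR073W)
log2(194.1/13.69) = 3.826  (YIL241W)
The largest magnitude belongs to YIL241W.

3.826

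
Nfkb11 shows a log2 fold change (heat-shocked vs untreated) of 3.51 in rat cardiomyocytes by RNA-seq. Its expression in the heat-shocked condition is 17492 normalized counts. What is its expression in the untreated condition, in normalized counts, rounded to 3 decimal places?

1535.409

Fold change = 2^(3.51) = 11.3924
untreated expression = 17492 / 11.3924 = 1535.409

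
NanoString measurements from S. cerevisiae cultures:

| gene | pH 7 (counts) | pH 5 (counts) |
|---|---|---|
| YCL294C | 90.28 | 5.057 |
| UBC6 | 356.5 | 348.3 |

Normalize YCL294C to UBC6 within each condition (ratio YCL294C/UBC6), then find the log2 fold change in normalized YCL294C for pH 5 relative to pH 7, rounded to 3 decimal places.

YCL294C/UBC6 (pH 7) = 90.28 / 356.5 = 0.25324
YCL294C/UBC6 (pH 5) = 5.057 / 348.3 = 0.014519
Fold change = 0.014519 / 0.25324 = 0.0573
log2(0.0573) = -4.1245

-4.124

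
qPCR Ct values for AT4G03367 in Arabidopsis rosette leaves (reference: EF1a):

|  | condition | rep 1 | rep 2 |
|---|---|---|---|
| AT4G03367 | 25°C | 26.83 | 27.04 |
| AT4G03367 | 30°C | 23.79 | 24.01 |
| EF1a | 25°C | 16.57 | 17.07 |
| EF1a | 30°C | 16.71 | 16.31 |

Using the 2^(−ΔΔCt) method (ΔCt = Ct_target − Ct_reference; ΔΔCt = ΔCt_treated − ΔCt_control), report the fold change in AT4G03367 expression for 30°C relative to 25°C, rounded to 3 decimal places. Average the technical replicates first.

Mean Ct: AT4G03367 25°C 26.935; AT4G03367 30°C 23.900; EF1a 25°C 16.820; EF1a 30°C 16.510
ΔCt(25°C) = 26.935 − 16.820 = 10.115
ΔCt(30°C) = 23.900 − 16.510 = 7.390
ΔΔCt = 7.390 − 10.115 = -2.725
Fold change = 2^(−(-2.725)) = 2^2.725 = 6.6116

6.612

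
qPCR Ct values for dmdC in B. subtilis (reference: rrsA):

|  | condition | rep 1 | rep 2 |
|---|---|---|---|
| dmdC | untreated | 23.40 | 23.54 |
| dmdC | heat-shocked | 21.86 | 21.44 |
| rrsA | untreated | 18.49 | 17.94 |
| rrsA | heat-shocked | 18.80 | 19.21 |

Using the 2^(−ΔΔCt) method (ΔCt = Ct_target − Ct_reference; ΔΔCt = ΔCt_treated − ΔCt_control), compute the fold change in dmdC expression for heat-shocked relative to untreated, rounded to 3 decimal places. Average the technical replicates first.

Mean Ct: dmdC untreated 23.470; dmdC heat-shocked 21.650; rrsA untreated 18.215; rrsA heat-shocked 19.005
ΔCt(untreated) = 23.470 − 18.215 = 5.255
ΔCt(heat-shocked) = 21.650 − 19.005 = 2.645
ΔΔCt = 2.645 − 5.255 = -2.610
Fold change = 2^(−(-2.610)) = 2^2.610 = 6.1050

6.105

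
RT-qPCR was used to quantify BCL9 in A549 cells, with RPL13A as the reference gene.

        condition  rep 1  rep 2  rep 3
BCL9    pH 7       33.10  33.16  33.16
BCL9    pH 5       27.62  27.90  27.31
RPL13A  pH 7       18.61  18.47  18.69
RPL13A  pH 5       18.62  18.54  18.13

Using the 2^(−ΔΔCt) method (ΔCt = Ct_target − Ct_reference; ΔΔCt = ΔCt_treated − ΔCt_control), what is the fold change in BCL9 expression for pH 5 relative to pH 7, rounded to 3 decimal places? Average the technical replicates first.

Mean Ct: BCL9 pH 7 33.140; BCL9 pH 5 27.610; RPL13A pH 7 18.590; RPL13A pH 5 18.430
ΔCt(pH 7) = 33.140 − 18.590 = 14.550
ΔCt(pH 5) = 27.610 − 18.430 = 9.180
ΔΔCt = 9.180 − 14.550 = -5.370
Fold change = 2^(−(-5.370)) = 2^5.370 = 41.3553

41.355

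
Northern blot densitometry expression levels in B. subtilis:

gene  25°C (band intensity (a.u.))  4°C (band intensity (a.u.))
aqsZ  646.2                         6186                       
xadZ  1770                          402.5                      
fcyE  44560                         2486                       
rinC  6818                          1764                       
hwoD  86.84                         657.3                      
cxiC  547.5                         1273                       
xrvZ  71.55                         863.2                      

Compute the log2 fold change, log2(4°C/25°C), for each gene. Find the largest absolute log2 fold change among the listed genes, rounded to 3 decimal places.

4.164

log2(6186/646.2) = 3.259  (aqsZ)
log2(402.5/1770) = -2.137  (xadZ)
log2(2486/44560) = -4.164  (fcyE)
log2(1764/6818) = -1.950  (rinC)
log2(657.3/86.84) = 2.920  (hwoD)
log2(1273/547.5) = 1.217  (cxiC)
log2(863.2/71.55) = 3.593  (xrvZ)
The largest magnitude belongs to fcyE.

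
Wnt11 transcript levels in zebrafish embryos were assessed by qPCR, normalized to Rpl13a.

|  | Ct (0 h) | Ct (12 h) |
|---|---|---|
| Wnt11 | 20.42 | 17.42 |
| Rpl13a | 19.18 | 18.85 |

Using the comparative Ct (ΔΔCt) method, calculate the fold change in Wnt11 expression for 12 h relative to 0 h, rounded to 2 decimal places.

6.36

ΔCt(0 h) = 20.420 − 19.180 = 1.240
ΔCt(12 h) = 17.420 − 18.850 = -1.430
ΔΔCt = -1.430 − 1.240 = -2.670
Fold change = 2^(−(-2.670)) = 2^2.670 = 6.364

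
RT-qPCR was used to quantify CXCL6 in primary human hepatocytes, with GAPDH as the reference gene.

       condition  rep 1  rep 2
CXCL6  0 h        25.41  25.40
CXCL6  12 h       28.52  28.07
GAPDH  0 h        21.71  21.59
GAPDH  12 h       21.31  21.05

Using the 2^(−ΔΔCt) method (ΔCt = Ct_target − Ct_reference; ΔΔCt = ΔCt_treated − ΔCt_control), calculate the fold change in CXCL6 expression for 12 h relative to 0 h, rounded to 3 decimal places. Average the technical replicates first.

0.097

Mean Ct: CXCL6 0 h 25.405; CXCL6 12 h 28.295; GAPDH 0 h 21.650; GAPDH 12 h 21.180
ΔCt(0 h) = 25.405 − 21.650 = 3.755
ΔCt(12 h) = 28.295 − 21.180 = 7.115
ΔΔCt = 7.115 − 3.755 = 3.360
Fold change = 2^(−3.360) = 0.0974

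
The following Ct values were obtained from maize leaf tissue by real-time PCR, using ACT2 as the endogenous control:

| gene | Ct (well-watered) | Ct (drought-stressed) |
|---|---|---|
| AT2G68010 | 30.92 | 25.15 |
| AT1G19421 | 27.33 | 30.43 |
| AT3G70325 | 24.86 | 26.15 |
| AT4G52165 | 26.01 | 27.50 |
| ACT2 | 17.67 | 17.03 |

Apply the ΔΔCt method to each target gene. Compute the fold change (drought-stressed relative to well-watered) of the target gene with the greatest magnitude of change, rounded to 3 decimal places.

35.017

AT2G68010: ΔΔCt = (25.15−17.03) − (30.92−17.67) = 8.12 − 13.25 = -5.13; fold change = 2^5.13 = 35.017
AT1G19421: ΔΔCt = (30.43−17.03) − (27.33−17.67) = 13.40 − 9.66 = 3.74; fold change = 2^-3.74 = 0.075
AT3G70325: ΔΔCt = (26.15−17.03) − (24.86−17.67) = 9.12 − 7.19 = 1.93; fold change = 2^-1.93 = 0.262
AT4G52165: ΔΔCt = (27.50−17.03) − (26.01−17.67) = 10.47 − 8.34 = 2.13; fold change = 2^-2.13 = 0.228
AT2G68010 has the largest |ΔΔCt| = 5.13.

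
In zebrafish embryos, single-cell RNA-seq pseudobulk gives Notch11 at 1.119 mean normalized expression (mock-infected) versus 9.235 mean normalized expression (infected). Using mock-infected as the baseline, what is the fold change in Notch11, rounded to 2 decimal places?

8.25

Fold change = 9.235 / 1.119 = 8.253
Notch11 is upregulated.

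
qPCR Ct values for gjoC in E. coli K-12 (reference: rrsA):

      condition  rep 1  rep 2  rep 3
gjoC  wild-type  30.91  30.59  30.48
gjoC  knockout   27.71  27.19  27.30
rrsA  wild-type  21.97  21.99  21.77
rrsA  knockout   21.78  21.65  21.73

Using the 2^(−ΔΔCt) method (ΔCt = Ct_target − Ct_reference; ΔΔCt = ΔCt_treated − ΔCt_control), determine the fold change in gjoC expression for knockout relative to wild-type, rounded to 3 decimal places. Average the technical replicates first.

Mean Ct: gjoC wild-type 30.660; gjoC knockout 27.400; rrsA wild-type 21.910; rrsA knockout 21.720
ΔCt(wild-type) = 30.660 − 21.910 = 8.750
ΔCt(knockout) = 27.400 − 21.720 = 5.680
ΔΔCt = 5.680 − 8.750 = -3.070
Fold change = 2^(−(-3.070)) = 2^3.070 = 8.3977

8.398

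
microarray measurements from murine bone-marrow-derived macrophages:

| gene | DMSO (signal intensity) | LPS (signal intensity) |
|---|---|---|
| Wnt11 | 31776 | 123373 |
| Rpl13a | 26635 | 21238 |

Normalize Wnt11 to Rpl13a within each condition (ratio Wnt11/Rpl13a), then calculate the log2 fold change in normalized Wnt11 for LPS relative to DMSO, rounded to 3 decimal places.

2.284

Wnt11/Rpl13a (DMSO) = 31776 / 26635 = 1.193
Wnt11/Rpl13a (LPS) = 123373 / 21238 = 5.8091
Fold change = 5.8091 / 1.193 = 4.8692
log2(4.8692) = 2.2837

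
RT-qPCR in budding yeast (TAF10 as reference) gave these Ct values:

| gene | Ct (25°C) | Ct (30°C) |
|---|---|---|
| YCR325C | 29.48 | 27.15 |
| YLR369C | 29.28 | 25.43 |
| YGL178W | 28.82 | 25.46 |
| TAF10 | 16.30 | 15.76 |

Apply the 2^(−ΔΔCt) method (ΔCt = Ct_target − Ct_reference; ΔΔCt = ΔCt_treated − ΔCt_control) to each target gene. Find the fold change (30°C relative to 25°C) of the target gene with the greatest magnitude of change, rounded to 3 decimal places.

YCR325C: ΔΔCt = (27.15−15.76) − (29.48−16.30) = 11.39 − 13.18 = -1.79; fold change = 2^1.79 = 3.458
YLR369C: ΔΔCt = (25.43−15.76) − (29.28−16.30) = 9.67 − 12.98 = -3.31; fold change = 2^3.31 = 9.918
YGL178W: ΔΔCt = (25.46−15.76) − (28.82−16.30) = 9.70 − 12.52 = -2.82; fold change = 2^2.82 = 7.062
YLR369C has the largest |ΔΔCt| = 3.31.

9.918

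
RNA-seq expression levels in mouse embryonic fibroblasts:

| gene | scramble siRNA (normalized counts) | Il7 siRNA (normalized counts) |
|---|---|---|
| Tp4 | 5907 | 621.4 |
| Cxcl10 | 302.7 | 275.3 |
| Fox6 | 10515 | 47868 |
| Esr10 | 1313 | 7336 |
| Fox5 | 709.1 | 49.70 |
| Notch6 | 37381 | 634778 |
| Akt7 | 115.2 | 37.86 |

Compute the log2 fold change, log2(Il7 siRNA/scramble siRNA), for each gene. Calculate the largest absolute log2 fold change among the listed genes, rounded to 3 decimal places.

4.086

log2(621.4/5907) = -3.249  (Tp4)
log2(275.3/302.7) = -0.137  (Cxcl10)
log2(47868/10515) = 2.187  (Fox6)
log2(7336/1313) = 2.482  (Esr10)
log2(49.70/709.1) = -3.835  (Fox5)
log2(634778/37381) = 4.086  (Notch6)
log2(37.86/115.2) = -1.605  (Akt7)
The largest magnitude belongs to Notch6.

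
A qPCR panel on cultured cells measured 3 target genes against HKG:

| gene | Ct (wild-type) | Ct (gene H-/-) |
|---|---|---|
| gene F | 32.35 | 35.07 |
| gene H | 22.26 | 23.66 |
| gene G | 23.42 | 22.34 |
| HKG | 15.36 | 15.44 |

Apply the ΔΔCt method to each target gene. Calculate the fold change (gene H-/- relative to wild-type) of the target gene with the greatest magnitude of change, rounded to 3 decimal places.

gene F: ΔΔCt = (35.07−15.44) − (32.35−15.36) = 19.63 − 16.99 = 2.64; fold change = 2^-2.64 = 0.160
gene H: ΔΔCt = (23.66−15.44) − (22.26−15.36) = 8.22 − 6.90 = 1.32; fold change = 2^-1.32 = 0.401
gene G: ΔΔCt = (22.34−15.44) − (23.42−15.36) = 6.90 − 8.06 = -1.16; fold change = 2^1.16 = 2.235
gene F has the largest |ΔΔCt| = 2.64.

0.160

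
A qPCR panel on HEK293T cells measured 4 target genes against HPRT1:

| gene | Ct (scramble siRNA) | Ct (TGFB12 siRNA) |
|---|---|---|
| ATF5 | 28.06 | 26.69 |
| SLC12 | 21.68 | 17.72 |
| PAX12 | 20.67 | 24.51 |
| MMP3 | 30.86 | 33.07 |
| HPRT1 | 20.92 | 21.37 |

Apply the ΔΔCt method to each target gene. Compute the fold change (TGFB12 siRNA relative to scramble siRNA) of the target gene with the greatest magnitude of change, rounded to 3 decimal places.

ATF5: ΔΔCt = (26.69−21.37) − (28.06−20.92) = 5.32 − 7.14 = -1.82; fold change = 2^1.82 = 3.531
SLC12: ΔΔCt = (17.72−21.37) − (21.68−20.92) = -3.65 − 0.76 = -4.41; fold change = 2^4.41 = 21.259
PAX12: ΔΔCt = (24.51−21.37) − (20.67−20.92) = 3.14 − (-0.25) = 3.39; fold change = 2^-3.39 = 0.095
MMP3: ΔΔCt = (33.07−21.37) − (30.86−20.92) = 11.70 − 9.94 = 1.76; fold change = 2^-1.76 = 0.295
SLC12 has the largest |ΔΔCt| = 4.41.

21.259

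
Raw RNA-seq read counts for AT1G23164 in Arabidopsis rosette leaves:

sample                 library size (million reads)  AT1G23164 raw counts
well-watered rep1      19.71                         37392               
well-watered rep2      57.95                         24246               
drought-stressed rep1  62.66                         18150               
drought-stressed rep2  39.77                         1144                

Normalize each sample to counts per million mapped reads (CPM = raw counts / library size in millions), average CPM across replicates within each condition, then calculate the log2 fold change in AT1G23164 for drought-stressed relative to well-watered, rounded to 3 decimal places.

-2.862

CPM(well-watered rep1) = 37392 / 19.71 = 1897.1081
CPM(well-watered rep2) = 24246 / 57.95 = 418.3952
CPM(drought-stressed rep1) = 18150 / 62.66 = 289.6585
CPM(drought-stressed rep2) = 1144 / 39.77 = 28.7654
mean CPM(well-watered) = 1157.7516; mean CPM(drought-stressed) = 159.2119
Fold change = 159.2119 / 1157.7516 = 0.13752
log2(0.13752) = -2.8623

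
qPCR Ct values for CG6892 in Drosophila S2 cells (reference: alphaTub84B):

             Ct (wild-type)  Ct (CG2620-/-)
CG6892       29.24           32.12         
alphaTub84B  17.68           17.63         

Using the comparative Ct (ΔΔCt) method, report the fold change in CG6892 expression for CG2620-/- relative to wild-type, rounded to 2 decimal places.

ΔCt(wild-type) = 29.240 − 17.680 = 11.560
ΔCt(CG2620-/-) = 32.120 − 17.630 = 14.490
ΔΔCt = 14.490 − 11.560 = 2.930
Fold change = 2^(−2.930) = 0.131

0.13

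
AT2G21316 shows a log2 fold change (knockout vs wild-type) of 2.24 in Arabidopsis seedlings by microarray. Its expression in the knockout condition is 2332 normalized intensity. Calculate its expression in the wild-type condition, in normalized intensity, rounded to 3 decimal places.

Fold change = 2^(2.24) = 4.7240
wild-type expression = 2332 / 4.7240 = 493.653

493.653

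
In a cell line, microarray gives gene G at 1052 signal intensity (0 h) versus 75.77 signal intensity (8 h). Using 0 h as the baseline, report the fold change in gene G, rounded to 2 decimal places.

0.07

Fold change = 75.77 / 1052 = 0.072
gene G is downregulated.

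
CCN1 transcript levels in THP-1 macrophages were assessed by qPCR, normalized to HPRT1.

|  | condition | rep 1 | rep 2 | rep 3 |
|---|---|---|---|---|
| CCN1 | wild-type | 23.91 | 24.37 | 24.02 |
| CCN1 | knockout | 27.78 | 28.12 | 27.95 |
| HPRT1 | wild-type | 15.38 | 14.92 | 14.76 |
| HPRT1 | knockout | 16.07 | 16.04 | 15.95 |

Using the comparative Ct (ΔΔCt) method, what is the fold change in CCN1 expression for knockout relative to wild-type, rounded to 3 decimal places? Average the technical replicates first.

Mean Ct: CCN1 wild-type 24.100; CCN1 knockout 27.950; HPRT1 wild-type 15.020; HPRT1 knockout 16.020
ΔCt(wild-type) = 24.100 − 15.020 = 9.080
ΔCt(knockout) = 27.950 − 16.020 = 11.930
ΔΔCt = 11.930 − 9.080 = 2.850
Fold change = 2^(−2.850) = 0.1387

0.139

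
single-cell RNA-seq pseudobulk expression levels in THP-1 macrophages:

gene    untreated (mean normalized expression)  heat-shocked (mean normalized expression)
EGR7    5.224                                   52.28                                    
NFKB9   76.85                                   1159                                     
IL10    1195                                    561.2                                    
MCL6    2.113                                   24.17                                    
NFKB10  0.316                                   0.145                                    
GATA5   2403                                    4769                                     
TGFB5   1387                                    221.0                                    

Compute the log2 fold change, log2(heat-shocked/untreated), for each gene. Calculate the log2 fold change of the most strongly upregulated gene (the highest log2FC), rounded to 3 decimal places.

log2(52.28/5.224) = 3.323  (EGR7)
log2(1159/76.85) = 3.915  (NFKB9)
log2(561.2/1195) = -1.090  (IL10)
log2(24.17/2.113) = 3.516  (MCL6)
log2(0.145/0.316) = -1.124  (NFKB10)
log2(4769/2403) = 0.989  (GATA5)
log2(221.0/1387) = -2.650  (TGFB5)
NFKB9 is most strongly upregulated.

3.915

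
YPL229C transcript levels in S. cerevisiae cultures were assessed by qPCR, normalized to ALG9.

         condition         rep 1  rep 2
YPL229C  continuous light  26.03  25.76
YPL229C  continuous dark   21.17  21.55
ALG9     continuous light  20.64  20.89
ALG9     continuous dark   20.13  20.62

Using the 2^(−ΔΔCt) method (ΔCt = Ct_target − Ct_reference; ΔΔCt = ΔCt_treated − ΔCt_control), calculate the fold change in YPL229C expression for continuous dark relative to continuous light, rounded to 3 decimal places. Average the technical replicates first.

Mean Ct: YPL229C continuous light 25.895; YPL229C continuous dark 21.360; ALG9 continuous light 20.765; ALG9 continuous dark 20.375
ΔCt(continuous light) = 25.895 − 20.765 = 5.130
ΔCt(continuous dark) = 21.360 − 20.375 = 0.985
ΔΔCt = 0.985 − 5.130 = -4.145
Fold change = 2^(−(-4.145)) = 2^4.145 = 17.6917

17.692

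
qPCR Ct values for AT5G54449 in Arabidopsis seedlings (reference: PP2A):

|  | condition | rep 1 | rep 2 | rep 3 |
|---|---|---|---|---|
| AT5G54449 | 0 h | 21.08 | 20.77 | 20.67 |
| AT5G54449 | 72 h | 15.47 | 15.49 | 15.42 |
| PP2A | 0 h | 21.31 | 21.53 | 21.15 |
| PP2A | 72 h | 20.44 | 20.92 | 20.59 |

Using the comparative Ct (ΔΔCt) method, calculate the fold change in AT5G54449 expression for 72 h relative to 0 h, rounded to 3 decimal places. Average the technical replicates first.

Mean Ct: AT5G54449 0 h 20.840; AT5G54449 72 h 15.460; PP2A 0 h 21.330; PP2A 72 h 20.650
ΔCt(0 h) = 20.840 − 21.330 = -0.490
ΔCt(72 h) = 15.460 − 20.650 = -5.190
ΔΔCt = -5.190 − (-0.490) = -4.700
Fold change = 2^(−(-4.700)) = 2^4.700 = 25.9921

25.992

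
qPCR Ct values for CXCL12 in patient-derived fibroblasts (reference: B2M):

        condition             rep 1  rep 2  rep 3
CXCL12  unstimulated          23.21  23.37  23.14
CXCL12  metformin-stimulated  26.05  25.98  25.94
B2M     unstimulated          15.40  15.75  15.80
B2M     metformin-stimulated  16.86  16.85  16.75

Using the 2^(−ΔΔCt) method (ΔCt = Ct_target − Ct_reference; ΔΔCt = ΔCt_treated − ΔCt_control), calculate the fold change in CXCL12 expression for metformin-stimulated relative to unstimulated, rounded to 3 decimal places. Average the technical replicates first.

Mean Ct: CXCL12 unstimulated 23.240; CXCL12 metformin-stimulated 25.990; B2M unstimulated 15.650; B2M metformin-stimulated 16.820
ΔCt(unstimulated) = 23.240 − 15.650 = 7.590
ΔCt(metformin-stimulated) = 25.990 − 16.820 = 9.170
ΔΔCt = 9.170 − 7.590 = 1.580
Fold change = 2^(−1.580) = 0.3345

0.334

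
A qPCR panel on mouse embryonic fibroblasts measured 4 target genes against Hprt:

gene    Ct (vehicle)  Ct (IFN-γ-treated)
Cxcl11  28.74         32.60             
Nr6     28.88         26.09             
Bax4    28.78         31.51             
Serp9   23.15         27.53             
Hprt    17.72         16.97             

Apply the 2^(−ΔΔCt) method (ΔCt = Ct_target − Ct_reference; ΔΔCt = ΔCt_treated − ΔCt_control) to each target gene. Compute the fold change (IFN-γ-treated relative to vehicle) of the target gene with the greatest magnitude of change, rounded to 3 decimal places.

Cxcl11: ΔΔCt = (32.60−16.97) − (28.74−17.72) = 15.63 − 11.02 = 4.61; fold change = 2^-4.61 = 0.041
Nr6: ΔΔCt = (26.09−16.97) − (28.88−17.72) = 9.12 − 11.16 = -2.04; fold change = 2^2.04 = 4.112
Bax4: ΔΔCt = (31.51−16.97) − (28.78−17.72) = 14.54 − 11.06 = 3.48; fold change = 2^-3.48 = 0.090
Serp9: ΔΔCt = (27.53−16.97) − (23.15−17.72) = 10.56 − 5.43 = 5.13; fold change = 2^-5.13 = 0.029
Serp9 has the largest |ΔΔCt| = 5.13.

0.029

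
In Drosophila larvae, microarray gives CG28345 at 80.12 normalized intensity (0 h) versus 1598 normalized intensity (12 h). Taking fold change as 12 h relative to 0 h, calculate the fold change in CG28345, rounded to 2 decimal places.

Fold change = 1598 / 80.12 = 19.945
CG28345 is upregulated.

19.95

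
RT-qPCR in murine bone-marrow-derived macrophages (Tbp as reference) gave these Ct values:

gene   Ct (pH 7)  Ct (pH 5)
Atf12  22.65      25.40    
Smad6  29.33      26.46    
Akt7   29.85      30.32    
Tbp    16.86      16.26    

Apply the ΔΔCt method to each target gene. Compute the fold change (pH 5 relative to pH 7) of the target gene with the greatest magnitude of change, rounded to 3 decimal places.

0.098

Atf12: ΔΔCt = (25.40−16.26) − (22.65−16.86) = 9.14 − 5.79 = 3.35; fold change = 2^-3.35 = 0.098
Smad6: ΔΔCt = (26.46−16.26) − (29.33−16.86) = 10.20 − 12.47 = -2.27; fold change = 2^2.27 = 4.823
Akt7: ΔΔCt = (30.32−16.26) − (29.85−16.86) = 14.06 − 12.99 = 1.07; fold change = 2^-1.07 = 0.476
Atf12 has the largest |ΔΔCt| = 3.35.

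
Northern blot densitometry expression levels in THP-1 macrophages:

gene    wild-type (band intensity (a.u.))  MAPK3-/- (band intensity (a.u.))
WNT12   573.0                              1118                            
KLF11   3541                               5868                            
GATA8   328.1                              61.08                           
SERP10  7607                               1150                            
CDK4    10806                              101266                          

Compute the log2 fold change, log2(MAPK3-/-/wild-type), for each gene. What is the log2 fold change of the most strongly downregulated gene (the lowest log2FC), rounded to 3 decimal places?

log2(1118/573.0) = 0.964  (WNT12)
log2(5868/3541) = 0.729  (KLF11)
log2(61.08/328.1) = -2.425  (GATA8)
log2(1150/7607) = -2.726  (SERP10)
log2(101266/10806) = 3.228  (CDK4)
SERP10 is most strongly downregulated.

-2.726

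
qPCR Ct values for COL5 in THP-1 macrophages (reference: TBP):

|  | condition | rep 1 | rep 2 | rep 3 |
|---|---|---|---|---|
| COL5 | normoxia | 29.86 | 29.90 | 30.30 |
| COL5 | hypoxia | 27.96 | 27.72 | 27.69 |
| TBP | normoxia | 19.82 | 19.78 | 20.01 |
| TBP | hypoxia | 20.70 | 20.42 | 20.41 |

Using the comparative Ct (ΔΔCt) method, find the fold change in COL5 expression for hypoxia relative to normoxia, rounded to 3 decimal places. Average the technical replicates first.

7.311

Mean Ct: COL5 normoxia 30.020; COL5 hypoxia 27.790; TBP normoxia 19.870; TBP hypoxia 20.510
ΔCt(normoxia) = 30.020 − 19.870 = 10.150
ΔCt(hypoxia) = 27.790 − 20.510 = 7.280
ΔΔCt = 7.280 − 10.150 = -2.870
Fold change = 2^(−(-2.870)) = 2^2.870 = 7.3107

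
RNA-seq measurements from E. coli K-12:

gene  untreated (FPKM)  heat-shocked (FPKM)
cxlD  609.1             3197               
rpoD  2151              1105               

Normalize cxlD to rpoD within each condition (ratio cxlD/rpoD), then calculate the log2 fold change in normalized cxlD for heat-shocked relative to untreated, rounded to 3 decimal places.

3.353

cxlD/rpoD (untreated) = 609.1 / 2151 = 0.28317
cxlD/rpoD (heat-shocked) = 3197 / 1105 = 2.8932
Fold change = 2.8932 / 0.28317 = 10.2172
log2(10.2172) = 3.3529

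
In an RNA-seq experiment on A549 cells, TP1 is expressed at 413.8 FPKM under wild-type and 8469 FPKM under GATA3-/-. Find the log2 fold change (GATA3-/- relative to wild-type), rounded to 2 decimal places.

4.36

Fold change = 8469 / 413.8 = 20.4664
log2(20.4664) = 4.355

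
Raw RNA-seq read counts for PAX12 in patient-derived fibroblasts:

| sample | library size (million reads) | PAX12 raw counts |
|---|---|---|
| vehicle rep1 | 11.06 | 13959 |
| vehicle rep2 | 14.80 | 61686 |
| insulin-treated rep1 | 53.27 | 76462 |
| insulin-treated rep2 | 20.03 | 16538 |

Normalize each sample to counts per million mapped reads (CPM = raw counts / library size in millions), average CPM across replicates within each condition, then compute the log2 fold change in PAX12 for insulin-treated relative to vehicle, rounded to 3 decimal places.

-1.264

CPM(vehicle rep1) = 13959 / 11.06 = 1262.1157
CPM(vehicle rep2) = 61686 / 14.80 = 4167.9730
CPM(insulin-treated rep1) = 76462 / 53.27 = 1435.3670
CPM(insulin-treated rep2) = 16538 / 20.03 = 825.6615
mean CPM(vehicle) = 2715.0444; mean CPM(insulin-treated) = 1130.5143
Fold change = 1130.5143 / 2715.0444 = 0.41639
log2(0.41639) = -1.2640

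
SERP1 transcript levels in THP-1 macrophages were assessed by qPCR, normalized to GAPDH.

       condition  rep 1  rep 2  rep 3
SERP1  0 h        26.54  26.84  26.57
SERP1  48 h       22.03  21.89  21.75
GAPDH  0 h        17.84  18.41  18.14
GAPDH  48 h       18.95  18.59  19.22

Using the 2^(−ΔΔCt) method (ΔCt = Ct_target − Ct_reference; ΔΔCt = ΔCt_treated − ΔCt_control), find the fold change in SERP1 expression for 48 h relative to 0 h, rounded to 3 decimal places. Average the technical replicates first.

46.851

Mean Ct: SERP1 0 h 26.650; SERP1 48 h 21.890; GAPDH 0 h 18.130; GAPDH 48 h 18.920
ΔCt(0 h) = 26.650 − 18.130 = 8.520
ΔCt(48 h) = 21.890 − 18.920 = 2.970
ΔΔCt = 2.970 − 8.520 = -5.550
Fold change = 2^(−(-5.550)) = 2^5.550 = 46.8507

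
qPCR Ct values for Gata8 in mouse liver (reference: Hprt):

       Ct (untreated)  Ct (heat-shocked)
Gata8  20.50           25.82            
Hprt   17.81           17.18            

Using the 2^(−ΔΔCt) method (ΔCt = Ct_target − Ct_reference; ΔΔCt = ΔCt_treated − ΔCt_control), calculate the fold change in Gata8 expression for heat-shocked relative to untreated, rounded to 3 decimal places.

0.016

ΔCt(untreated) = 20.500 − 17.810 = 2.690
ΔCt(heat-shocked) = 25.820 − 17.180 = 8.640
ΔΔCt = 8.640 − 2.690 = 5.950
Fold change = 2^(−5.950) = 0.0162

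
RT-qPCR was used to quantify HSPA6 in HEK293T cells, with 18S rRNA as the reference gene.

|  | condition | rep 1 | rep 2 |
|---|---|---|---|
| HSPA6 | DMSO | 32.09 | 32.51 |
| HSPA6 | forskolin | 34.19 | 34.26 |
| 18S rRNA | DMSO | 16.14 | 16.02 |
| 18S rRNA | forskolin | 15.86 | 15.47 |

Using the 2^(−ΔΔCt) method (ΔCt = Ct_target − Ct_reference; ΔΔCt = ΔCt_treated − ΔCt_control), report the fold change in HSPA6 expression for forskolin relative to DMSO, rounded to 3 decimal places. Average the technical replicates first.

Mean Ct: HSPA6 DMSO 32.300; HSPA6 forskolin 34.225; 18S rRNA DMSO 16.080; 18S rRNA forskolin 15.665
ΔCt(DMSO) = 32.300 − 16.080 = 16.220
ΔCt(forskolin) = 34.225 − 15.665 = 18.560
ΔΔCt = 18.560 − 16.220 = 2.340
Fold change = 2^(−2.340) = 0.1975

0.198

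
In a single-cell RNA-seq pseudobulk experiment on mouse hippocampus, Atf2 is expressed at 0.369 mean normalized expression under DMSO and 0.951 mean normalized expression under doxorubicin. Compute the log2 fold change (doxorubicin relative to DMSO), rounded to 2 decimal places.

1.37

Fold change = 0.951 / 0.369 = 2.5772
log2(2.5772) = 1.366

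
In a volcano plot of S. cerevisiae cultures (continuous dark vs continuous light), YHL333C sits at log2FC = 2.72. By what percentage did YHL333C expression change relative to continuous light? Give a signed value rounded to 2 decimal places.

558.87%

Fold change = 2^(2.72) = 6.5887
Percent change = (FC − 1) × 100% = (6.5887 − 1) × 100 = 558.87%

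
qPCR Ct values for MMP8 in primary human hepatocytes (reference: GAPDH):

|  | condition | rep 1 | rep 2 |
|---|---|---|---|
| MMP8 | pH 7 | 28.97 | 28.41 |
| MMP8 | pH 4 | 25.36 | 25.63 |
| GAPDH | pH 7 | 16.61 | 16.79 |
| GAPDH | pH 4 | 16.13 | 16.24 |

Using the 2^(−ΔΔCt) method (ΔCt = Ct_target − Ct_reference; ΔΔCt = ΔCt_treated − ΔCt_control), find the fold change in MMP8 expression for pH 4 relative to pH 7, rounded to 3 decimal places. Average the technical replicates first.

Mean Ct: MMP8 pH 7 28.690; MMP8 pH 4 25.495; GAPDH pH 7 16.700; GAPDH pH 4 16.185
ΔCt(pH 7) = 28.690 − 16.700 = 11.990
ΔCt(pH 4) = 25.495 − 16.185 = 9.310
ΔΔCt = 9.310 − 11.990 = -2.680
Fold change = 2^(−(-2.680)) = 2^2.680 = 6.4086

6.409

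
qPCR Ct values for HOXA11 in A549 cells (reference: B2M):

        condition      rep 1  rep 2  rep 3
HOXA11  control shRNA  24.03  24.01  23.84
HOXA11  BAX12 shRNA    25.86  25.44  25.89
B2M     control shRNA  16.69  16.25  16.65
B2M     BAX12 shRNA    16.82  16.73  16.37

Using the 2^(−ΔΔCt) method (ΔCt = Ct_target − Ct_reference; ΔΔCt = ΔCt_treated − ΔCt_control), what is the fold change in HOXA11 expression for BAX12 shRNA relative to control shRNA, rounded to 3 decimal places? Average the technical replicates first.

Mean Ct: HOXA11 control shRNA 23.960; HOXA11 BAX12 shRNA 25.730; B2M control shRNA 16.530; B2M BAX12 shRNA 16.640
ΔCt(control shRNA) = 23.960 − 16.530 = 7.430
ΔCt(BAX12 shRNA) = 25.730 − 16.640 = 9.090
ΔΔCt = 9.090 − 7.430 = 1.660
Fold change = 2^(−1.660) = 0.3164

0.316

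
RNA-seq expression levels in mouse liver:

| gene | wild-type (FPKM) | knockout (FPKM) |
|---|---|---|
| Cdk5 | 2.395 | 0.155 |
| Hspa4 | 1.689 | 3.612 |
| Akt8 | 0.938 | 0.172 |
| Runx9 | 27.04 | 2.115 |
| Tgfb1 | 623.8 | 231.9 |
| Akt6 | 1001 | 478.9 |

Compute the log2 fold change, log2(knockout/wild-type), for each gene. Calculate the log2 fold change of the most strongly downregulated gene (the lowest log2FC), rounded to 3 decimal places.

log2(0.155/2.395) = -3.950  (Cdk5)
log2(3.612/1.689) = 1.097  (Hspa4)
log2(0.172/0.938) = -2.447  (Akt8)
log2(2.115/27.04) = -3.676  (Runx9)
log2(231.9/623.8) = -1.428  (Tgfb1)
log2(478.9/1001) = -1.064  (Akt6)
Cdk5 is most strongly downregulated.

-3.950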